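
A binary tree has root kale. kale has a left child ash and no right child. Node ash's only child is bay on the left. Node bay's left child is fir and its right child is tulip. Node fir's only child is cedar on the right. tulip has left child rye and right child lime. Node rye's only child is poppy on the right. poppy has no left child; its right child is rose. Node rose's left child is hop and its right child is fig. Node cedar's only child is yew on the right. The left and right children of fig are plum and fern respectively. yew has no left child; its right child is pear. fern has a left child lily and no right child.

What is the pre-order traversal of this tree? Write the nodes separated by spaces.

Pre-order visits the node, then its left subtree, then its right subtree.
Visit kale.
At kale: go left to ash.
  Visit ash.
  At ash: go left to bay.
    Visit bay.
    At bay: go left to fir.
      Visit fir.
      At fir: no left child.
      At fir: go right to cedar.
        Visit cedar.
        At cedar: no left child.
        At cedar: go right to yew.
          Visit yew.
          At yew: no left child.
          At yew: go right to pear.
            pear is a leaf — visit pear.
    At bay: go right to tulip.
      Visit tulip.
      At tulip: go left to rye.
        Visit rye.
        At rye: no left child.
        At rye: go right to poppy.
          Visit poppy.
          At poppy: no left child.
          At poppy: go right to rose.
            Visit rose.
            At rose: go left to hop.
              hop is a leaf — visit hop.
            At rose: go right to fig.
              Visit fig.
              At fig: go left to plum.
                plum is a leaf — visit plum.
              At fig: go right to fern.
                Visit fern.
                At fern: go left to lily.
                  lily is a leaf — visit lily.
                At fern: no right child.
      At tulip: go right to lime.
        lime is a leaf — visit lime.
  At ash: no right child.
At kale: no right child.

kale ash bay fir cedar yew pear tulip rye poppy rose hop fig plum fern lily lime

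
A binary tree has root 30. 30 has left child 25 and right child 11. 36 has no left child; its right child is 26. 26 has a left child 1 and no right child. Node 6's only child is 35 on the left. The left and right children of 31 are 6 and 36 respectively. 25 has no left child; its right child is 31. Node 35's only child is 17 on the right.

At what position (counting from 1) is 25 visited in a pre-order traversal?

Pre-order visits the node, then its left subtree, then its right subtree.
Visit 30.
At 30: go left to 25.
  Visit 25.
  At 25: no left child.
  At 25: go right to 31.
    Visit 31.
    At 31: go left to 6.
      Visit 6.
      At 6: go left to 35.
        Visit 35.
        At 35: no left child.
        At 35: go right to 17.
          17 is a leaf — visit 17.
      At 6: no right child.
    At 31: go right to 36.
      Visit 36.
      At 36: no left child.
      At 36: go right to 26.
        Visit 26.
        At 26: go left to 1.
          1 is a leaf — visit 1.
        At 26: no right child.
At 30: go right to 11.
  11 is a leaf — visit 11.
Full pre-order sequence: 30, 25, 31, 6, 35, 17, 36, 26, 1, 11.

2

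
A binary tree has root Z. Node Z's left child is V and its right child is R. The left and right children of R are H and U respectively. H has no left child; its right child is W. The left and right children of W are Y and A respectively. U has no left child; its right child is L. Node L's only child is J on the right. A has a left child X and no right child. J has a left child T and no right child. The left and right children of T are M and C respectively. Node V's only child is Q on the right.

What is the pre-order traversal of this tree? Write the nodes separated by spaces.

Z V Q R H W Y A X U L J T M C

Pre-order visits the node, then its left subtree, then its right subtree.
Visit Z.
At Z: go left to V.
  Visit V.
  At V: no left child.
  At V: go right to Q.
    Q is a leaf — visit Q.
At Z: go right to R.
  Visit R.
  At R: go left to H.
    Visit H.
    At H: no left child.
    At H: go right to W.
      Visit W.
      At W: go left to Y.
        Y is a leaf — visit Y.
      At W: go right to A.
        Visit A.
        At A: go left to X.
          X is a leaf — visit X.
        At A: no right child.
  At R: go right to U.
    Visit U.
    At U: no left child.
    At U: go right to L.
      Visit L.
      At L: no left child.
      At L: go right to J.
        Visit J.
        At J: go left to T.
          Visit T.
          At T: go left to M.
            M is a leaf — visit M.
          At T: go right to C.
            C is a leaf — visit C.
        At J: no right child.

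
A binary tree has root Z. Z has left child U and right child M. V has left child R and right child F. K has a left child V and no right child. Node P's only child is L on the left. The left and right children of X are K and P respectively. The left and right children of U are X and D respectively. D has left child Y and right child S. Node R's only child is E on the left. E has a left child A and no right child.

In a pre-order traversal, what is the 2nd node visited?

Pre-order visits the node, then its left subtree, then its right subtree.
Visit Z.
At Z: go left to U.
  Visit U.
  At U: go left to X.
    Visit X.
    At X: go left to K.
      Visit K.
      At K: go left to V.
        Visit V.
        At V: go left to R.
          Visit R.
          At R: go left to E.
            Visit E.
            At E: go left to A.
              A is a leaf — visit A.
            At E: no right child.
          At R: no right child.
        At V: go right to F.
          F is a leaf — visit F.
      At K: no right child.
    At X: go right to P.
      Visit P.
      At P: go left to L.
        L is a leaf — visit L.
      At P: no right child.
  At U: go right to D.
    Visit D.
    At D: go left to Y.
      Y is a leaf — visit Y.
    At D: go right to S.
      S is a leaf — visit S.
At Z: go right to M.
  M is a leaf — visit M.
Full pre-order sequence: Z, U, X, K, V, R, E, A, F, P, L, D, Y, S, M.

U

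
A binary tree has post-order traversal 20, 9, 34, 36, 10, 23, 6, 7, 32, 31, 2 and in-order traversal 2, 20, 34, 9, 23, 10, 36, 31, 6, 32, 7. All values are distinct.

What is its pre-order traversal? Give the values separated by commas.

2, 31, 23, 34, 20, 9, 10, 36, 32, 6, 7

The last element of post-order is the root; it splits in-order into left and right subtrees.
Root 2: left subtree has 0 nodes { }, right has 10 {20, 34, 9, 23, 10, 36, 31, 6, 32, 7}.
  Root 31: left subtree has 6 nodes {20, 34, 9, 23, 10, 36}, right has 3 {6, 32, 7}.
    Root 23: left subtree has 3 nodes {20, 34, 9}, right has 2 {10, 36}.
      Root 34: left subtree has 1 node {20}, right has 1 {9}.
      Root 10: left subtree has 0 nodes { }, right has 1 {36}.
    Root 32: left subtree has 1 node {6}, right has 1 {7}.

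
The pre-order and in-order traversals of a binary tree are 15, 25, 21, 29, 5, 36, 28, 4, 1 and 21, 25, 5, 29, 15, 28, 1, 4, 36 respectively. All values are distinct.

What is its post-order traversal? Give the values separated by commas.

21, 5, 29, 25, 1, 4, 28, 36, 15

The first element of pre-order is the root; it splits in-order into left and right subtrees.
Root 15: left subtree has 4 nodes {21, 25, 5, 29}, right has 4 {28, 1, 4, 36}.
  Root 25: left subtree has 1 node {21}, right has 2 {5, 29}.
    Root 29: left subtree has 1 node {5}, right has 0 { }.
  Root 36: left subtree has 3 nodes {28, 1, 4}, right has 0 { }.
    Root 28: left subtree has 0 nodes { }, right has 2 {1, 4}.
      Root 4: left subtree has 1 node {1}, right has 0 { }.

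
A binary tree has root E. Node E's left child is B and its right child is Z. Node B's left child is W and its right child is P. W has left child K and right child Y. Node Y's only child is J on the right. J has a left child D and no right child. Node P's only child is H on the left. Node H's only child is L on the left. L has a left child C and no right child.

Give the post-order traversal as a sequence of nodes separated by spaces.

K D J Y W C L H P B Z E

Post-order visits the left subtree, then the right subtree, then the node.
At E: go left to B.
  At B: go left to W.
    At W: go left to K.
      K is a leaf — visit K.
    At W: go right to Y.
      At Y: no left child.
      At Y: go right to J.
        At J: go left to D.
          D is a leaf — visit D.
        At J: no right child.
        Visit J.
      Visit Y.
    Visit W.
  At B: go right to P.
    At P: go left to H.
      At H: go left to L.
        At L: go left to C.
          C is a leaf — visit C.
        At L: no right child.
        Visit L.
      At H: no right child.
      Visit H.
    At P: no right child.
    Visit P.
  Visit B.
At E: go right to Z.
  Z is a leaf — visit Z.
Visit E.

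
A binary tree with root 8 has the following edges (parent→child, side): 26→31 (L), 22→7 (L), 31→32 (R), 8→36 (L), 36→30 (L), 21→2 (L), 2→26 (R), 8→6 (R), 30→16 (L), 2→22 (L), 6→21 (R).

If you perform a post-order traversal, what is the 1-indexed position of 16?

Post-order visits the left subtree, then the right subtree, then the node.
At 8: go left to 36.
  At 36: go left to 30.
    At 30: go left to 16.
      16 is a leaf — visit 16.
    At 30: no right child.
    Visit 30.
  At 36: no right child.
  Visit 36.
At 8: go right to 6.
  At 6: no left child.
  At 6: go right to 21.
    At 21: go left to 2.
      At 2: go left to 22.
        At 22: go left to 7.
          7 is a leaf — visit 7.
        At 22: no right child.
        Visit 22.
      At 2: go right to 26.
        At 26: go left to 31.
          At 31: no left child.
          At 31: go right to 32.
            32 is a leaf — visit 32.
          Visit 31.
        At 26: no right child.
        Visit 26.
      Visit 2.
    At 21: no right child.
    Visit 21.
  Visit 6.
Visit 8.
Full post-order sequence: 16, 30, 36, 7, 22, 32, 31, 26, 2, 21, 6, 8.

1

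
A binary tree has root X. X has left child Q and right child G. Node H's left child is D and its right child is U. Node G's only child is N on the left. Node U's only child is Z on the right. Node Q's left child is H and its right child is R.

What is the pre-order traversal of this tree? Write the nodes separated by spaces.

X Q H D U Z R G N

Pre-order visits the node, then its left subtree, then its right subtree.
Visit X.
At X: go left to Q.
  Visit Q.
  At Q: go left to H.
    Visit H.
    At H: go left to D.
      D is a leaf — visit D.
    At H: go right to U.
      Visit U.
      At U: no left child.
      At U: go right to Z.
        Z is a leaf — visit Z.
  At Q: go right to R.
    R is a leaf — visit R.
At X: go right to G.
  Visit G.
  At G: go left to N.
    N is a leaf — visit N.
  At G: no right child.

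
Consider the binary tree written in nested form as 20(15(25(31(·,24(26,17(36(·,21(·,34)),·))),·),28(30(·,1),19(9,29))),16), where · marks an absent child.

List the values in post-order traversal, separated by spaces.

Post-order visits the left subtree, then the right subtree, then the node.
At 20: go left to 15.
  At 15: go left to 25.
    At 25: go left to 31.
      At 31: no left child.
      At 31: go right to 24.
        At 24: go left to 26.
          26 is a leaf — visit 26.
        At 24: go right to 17.
          At 17: go left to 36.
            At 36: no left child.
            At 36: go right to 21.
              At 21: no left child.
              At 21: go right to 34.
                34 is a leaf — visit 34.
              Visit 21.
            Visit 36.
          At 17: no right child.
          Visit 17.
        Visit 24.
      Visit 31.
    At 25: no right child.
    Visit 25.
  At 15: go right to 28.
    At 28: go left to 30.
      At 30: no left child.
      At 30: go right to 1.
        1 is a leaf — visit 1.
      Visit 30.
    At 28: go right to 19.
      At 19: go left to 9.
        9 is a leaf — visit 9.
      At 19: go right to 29.
        29 is a leaf — visit 29.
      Visit 19.
    Visit 28.
  Visit 15.
At 20: go right to 16.
  16 is a leaf — visit 16.
Visit 20.

26 34 21 36 17 24 31 25 1 30 9 29 19 28 15 16 20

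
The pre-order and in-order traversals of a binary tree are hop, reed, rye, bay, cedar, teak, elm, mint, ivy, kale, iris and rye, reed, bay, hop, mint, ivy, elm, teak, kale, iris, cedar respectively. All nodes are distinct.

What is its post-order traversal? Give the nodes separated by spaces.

The first element of pre-order is the root; it splits in-order into left and right subtrees.
Root hop: left subtree has 3 nodes {rye, reed, bay}, right has 7 {mint, ivy, elm, teak, kale, iris, cedar}.
  Root reed: left subtree has 1 node {rye}, right has 1 {bay}.
  Root cedar: left subtree has 6 nodes {mint, ivy, elm, teak, kale, iris}, right has 0 { }.
    Root teak: left subtree has 3 nodes {mint, ivy, elm}, right has 2 {kale, iris}.
      Root elm: left subtree has 2 nodes {mint, ivy}, right has 0 { }.
        Root mint: left subtree has 0 nodes { }, right has 1 {ivy}.
      Root kale: left subtree has 0 nodes { }, right has 1 {iris}.

rye bay reed ivy mint elm iris kale teak cedar hop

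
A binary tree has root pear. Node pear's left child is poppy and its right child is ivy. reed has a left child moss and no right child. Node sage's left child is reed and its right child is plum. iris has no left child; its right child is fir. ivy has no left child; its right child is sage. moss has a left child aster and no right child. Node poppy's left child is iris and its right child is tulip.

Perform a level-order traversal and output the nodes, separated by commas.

pear, poppy, ivy, iris, tulip, sage, fir, reed, plum, moss, aster

Level-order visits nodes level by level from the root, left to right within each level.
Level 0: pear
Level 1: poppy, ivy
Level 2: iris, tulip, sage
Level 3: fir, reed, plum
Level 4: moss
Level 5: aster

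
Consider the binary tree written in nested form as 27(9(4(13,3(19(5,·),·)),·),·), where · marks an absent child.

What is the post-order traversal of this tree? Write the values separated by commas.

13, 5, 19, 3, 4, 9, 27

Post-order visits the left subtree, then the right subtree, then the node.
At 27: go left to 9.
  At 9: go left to 4.
    At 4: go left to 13.
      13 is a leaf — visit 13.
    At 4: go right to 3.
      At 3: go left to 19.
        At 19: go left to 5.
          5 is a leaf — visit 5.
        At 19: no right child.
        Visit 19.
      At 3: no right child.
      Visit 3.
    Visit 4.
  At 9: no right child.
  Visit 9.
At 27: no right child.
Visit 27.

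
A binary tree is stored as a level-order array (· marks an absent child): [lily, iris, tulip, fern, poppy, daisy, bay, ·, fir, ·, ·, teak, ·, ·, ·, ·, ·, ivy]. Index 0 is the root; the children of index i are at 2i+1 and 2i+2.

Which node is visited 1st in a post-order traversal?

Post-order visits the left subtree, then the right subtree, then the node.
At lily: go left to iris.
  At iris: go left to fern.
    At fern: no left child.
    At fern: go right to fir.
      At fir: go left to ivy.
        ivy is a leaf — visit ivy.
      At fir: no right child.
      Visit fir.
    Visit fern.
  At iris: go right to poppy.
    poppy is a leaf — visit poppy.
  Visit iris.
At lily: go right to tulip.
  At tulip: go left to daisy.
    At daisy: go left to teak.
      teak is a leaf — visit teak.
    At daisy: no right child.
    Visit daisy.
  At tulip: go right to bay.
    bay is a leaf — visit bay.
  Visit tulip.
Visit lily.
Full post-order sequence: ivy, fir, fern, poppy, iris, teak, daisy, bay, tulip, lily.

ivy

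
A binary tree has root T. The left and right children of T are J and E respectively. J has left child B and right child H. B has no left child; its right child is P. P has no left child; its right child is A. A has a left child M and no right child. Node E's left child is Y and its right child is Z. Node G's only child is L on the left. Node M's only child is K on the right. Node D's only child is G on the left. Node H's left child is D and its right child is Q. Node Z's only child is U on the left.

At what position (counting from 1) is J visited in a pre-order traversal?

Pre-order visits the node, then its left subtree, then its right subtree.
Visit T.
At T: go left to J.
  Visit J.
  At J: go left to B.
    Visit B.
    At B: no left child.
    At B: go right to P.
      Visit P.
      At P: no left child.
      At P: go right to A.
        Visit A.
        At A: go left to M.
          Visit M.
          At M: no left child.
          At M: go right to K.
            K is a leaf — visit K.
        At A: no right child.
  At J: go right to H.
    Visit H.
    At H: go left to D.
      Visit D.
      At D: go left to G.
        Visit G.
        At G: go left to L.
          L is a leaf — visit L.
        At G: no right child.
      At D: no right child.
    At H: go right to Q.
      Q is a leaf — visit Q.
At T: go right to E.
  Visit E.
  At E: go left to Y.
    Y is a leaf — visit Y.
  At E: go right to Z.
    Visit Z.
    At Z: go left to U.
      U is a leaf — visit U.
    At Z: no right child.
Full pre-order sequence: T, J, B, P, A, M, K, H, D, G, L, Q, E, Y, Z, U.

2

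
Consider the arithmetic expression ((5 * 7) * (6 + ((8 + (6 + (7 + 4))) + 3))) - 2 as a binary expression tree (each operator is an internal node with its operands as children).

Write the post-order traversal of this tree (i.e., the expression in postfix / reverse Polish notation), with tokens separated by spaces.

Post-order on an expression tree gives postfix notation: for each operator, emit left operand, right operand, then the operator.

5 7 * 6 8 6 7 4 + + + 3 + + * 2 -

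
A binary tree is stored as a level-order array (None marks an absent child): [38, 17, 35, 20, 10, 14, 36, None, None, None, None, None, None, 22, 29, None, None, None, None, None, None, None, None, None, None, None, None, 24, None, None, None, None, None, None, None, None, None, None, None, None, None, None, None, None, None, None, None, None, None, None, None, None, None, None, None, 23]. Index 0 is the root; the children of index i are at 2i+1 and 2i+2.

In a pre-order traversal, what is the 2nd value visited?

17

Pre-order visits the node, then its left subtree, then its right subtree.
Visit 38.
At 38: go left to 17.
  Visit 17.
  At 17: go left to 20.
    20 is a leaf — visit 20.
  At 17: go right to 10.
    10 is a leaf — visit 10.
At 38: go right to 35.
  Visit 35.
  At 35: go left to 14.
    14 is a leaf — visit 14.
  At 35: go right to 36.
    Visit 36.
    At 36: go left to 22.
      Visit 22.
      At 22: go left to 24.
        Visit 24.
        At 24: go left to 23.
          23 is a leaf — visit 23.
        At 24: no right child.
      At 22: no right child.
    At 36: go right to 29.
      29 is a leaf — visit 29.
Full pre-order sequence: 38, 17, 20, 10, 35, 14, 36, 22, 24, 23, 29.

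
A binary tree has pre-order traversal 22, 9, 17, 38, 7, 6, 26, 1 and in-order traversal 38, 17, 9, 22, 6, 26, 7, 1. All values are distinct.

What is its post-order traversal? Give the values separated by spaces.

The first element of pre-order is the root; it splits in-order into left and right subtrees.
Root 22: left subtree has 3 nodes {38, 17, 9}, right has 4 {6, 26, 7, 1}.
  Root 9: left subtree has 2 nodes {38, 17}, right has 0 { }.
    Root 17: left subtree has 1 node {38}, right has 0 { }.
  Root 7: left subtree has 2 nodes {6, 26}, right has 1 {1}.
    Root 6: left subtree has 0 nodes { }, right has 1 {26}.

38 17 9 26 6 1 7 22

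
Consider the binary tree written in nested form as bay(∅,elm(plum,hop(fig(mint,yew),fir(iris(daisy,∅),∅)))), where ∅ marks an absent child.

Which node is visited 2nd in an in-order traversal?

In-order visits the left subtree, then the node, then the right subtree.
At bay: no left child.
Visit bay.
At bay: go right to elm.
  At elm: go left to plum.
    plum is a leaf — visit plum.
  Visit elm.
  At elm: go right to hop.
    At hop: go left to fig.
      At fig: go left to mint.
        mint is a leaf — visit mint.
      Visit fig.
      At fig: go right to yew.
        yew is a leaf — visit yew.
    Visit hop.
    At hop: go right to fir.
      At fir: go left to iris.
        At iris: go left to daisy.
          daisy is a leaf — visit daisy.
        Visit iris.
        At iris: no right child.
      Visit fir.
      At fir: no right child.
Full in-order sequence: bay, plum, elm, mint, fig, yew, hop, daisy, iris, fir.

plum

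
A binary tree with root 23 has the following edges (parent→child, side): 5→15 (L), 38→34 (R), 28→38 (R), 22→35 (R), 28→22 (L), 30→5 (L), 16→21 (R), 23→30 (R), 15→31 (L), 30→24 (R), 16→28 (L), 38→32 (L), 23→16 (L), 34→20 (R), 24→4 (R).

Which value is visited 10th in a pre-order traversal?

21

Pre-order visits the node, then its left subtree, then its right subtree.
Visit 23.
At 23: go left to 16.
  Visit 16.
  At 16: go left to 28.
    Visit 28.
    At 28: go left to 22.
      Visit 22.
      At 22: no left child.
      At 22: go right to 35.
        35 is a leaf — visit 35.
    At 28: go right to 38.
      Visit 38.
      At 38: go left to 32.
        32 is a leaf — visit 32.
      At 38: go right to 34.
        Visit 34.
        At 34: no left child.
        At 34: go right to 20.
          20 is a leaf — visit 20.
  At 16: go right to 21.
    21 is a leaf — visit 21.
At 23: go right to 30.
  Visit 30.
  At 30: go left to 5.
    Visit 5.
    At 5: go left to 15.
      Visit 15.
      At 15: go left to 31.
        31 is a leaf — visit 31.
      At 15: no right child.
    At 5: no right child.
  At 30: go right to 24.
    Visit 24.
    At 24: no left child.
    At 24: go right to 4.
      4 is a leaf — visit 4.
Full pre-order sequence: 23, 16, 28, 22, 35, 38, 32, 34, 20, 21, 30, 5, 15, 31, 24, 4.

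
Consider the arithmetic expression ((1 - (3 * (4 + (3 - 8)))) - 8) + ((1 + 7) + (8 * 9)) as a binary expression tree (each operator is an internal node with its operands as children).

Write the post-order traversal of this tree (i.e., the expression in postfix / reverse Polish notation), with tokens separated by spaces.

Post-order on an expression tree gives postfix notation: for each operator, emit left operand, right operand, then the operator.

1 3 4 3 8 - + * - 8 - 1 7 + 8 9 * + +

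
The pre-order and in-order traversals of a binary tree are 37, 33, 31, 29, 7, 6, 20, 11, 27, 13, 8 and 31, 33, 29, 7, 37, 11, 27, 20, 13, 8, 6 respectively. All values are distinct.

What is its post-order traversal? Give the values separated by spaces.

31 7 29 33 27 11 8 13 20 6 37

The first element of pre-order is the root; it splits in-order into left and right subtrees.
Root 37: left subtree has 4 nodes {31, 33, 29, 7}, right has 6 {11, 27, 20, 13, 8, 6}.
  Root 33: left subtree has 1 node {31}, right has 2 {29, 7}.
    Root 29: left subtree has 0 nodes { }, right has 1 {7}.
  Root 6: left subtree has 5 nodes {11, 27, 20, 13, 8}, right has 0 { }.
    Root 20: left subtree has 2 nodes {11, 27}, right has 2 {13, 8}.
      Root 11: left subtree has 0 nodes { }, right has 1 {27}.
      Root 13: left subtree has 0 nodes { }, right has 1 {8}.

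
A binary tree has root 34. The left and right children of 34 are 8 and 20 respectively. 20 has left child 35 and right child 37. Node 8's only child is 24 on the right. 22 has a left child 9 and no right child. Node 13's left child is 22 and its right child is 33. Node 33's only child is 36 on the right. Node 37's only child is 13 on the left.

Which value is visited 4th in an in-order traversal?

35

In-order visits the left subtree, then the node, then the right subtree.
At 34: go left to 8.
  At 8: no left child.
  Visit 8.
  At 8: go right to 24.
    24 is a leaf — visit 24.
Visit 34.
At 34: go right to 20.
  At 20: go left to 35.
    35 is a leaf — visit 35.
  Visit 20.
  At 20: go right to 37.
    At 37: go left to 13.
      At 13: go left to 22.
        At 22: go left to 9.
          9 is a leaf — visit 9.
        Visit 22.
        At 22: no right child.
      Visit 13.
      At 13: go right to 33.
        At 33: no left child.
        Visit 33.
        At 33: go right to 36.
          36 is a leaf — visit 36.
    Visit 37.
    At 37: no right child.
Full in-order sequence: 8, 24, 34, 35, 20, 9, 22, 13, 33, 36, 37.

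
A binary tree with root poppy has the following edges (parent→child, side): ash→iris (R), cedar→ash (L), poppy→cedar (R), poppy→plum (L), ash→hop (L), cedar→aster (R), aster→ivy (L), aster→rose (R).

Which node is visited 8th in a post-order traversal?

Post-order visits the left subtree, then the right subtree, then the node.
At poppy: go left to plum.
  plum is a leaf — visit plum.
At poppy: go right to cedar.
  At cedar: go left to ash.
    At ash: go left to hop.
      hop is a leaf — visit hop.
    At ash: go right to iris.
      iris is a leaf — visit iris.
    Visit ash.
  At cedar: go right to aster.
    At aster: go left to ivy.
      ivy is a leaf — visit ivy.
    At aster: go right to rose.
      rose is a leaf — visit rose.
    Visit aster.
  Visit cedar.
Visit poppy.
Full post-order sequence: plum, hop, iris, ash, ivy, rose, aster, cedar, poppy.

cedar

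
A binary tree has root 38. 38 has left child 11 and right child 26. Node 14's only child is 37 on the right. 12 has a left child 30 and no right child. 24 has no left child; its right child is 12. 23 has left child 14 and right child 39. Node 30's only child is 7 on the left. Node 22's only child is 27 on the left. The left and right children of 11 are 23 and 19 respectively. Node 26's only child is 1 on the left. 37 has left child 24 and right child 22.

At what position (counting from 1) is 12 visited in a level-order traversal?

Level-order visits nodes level by level from the root, left to right within each level.
Level 0: 38
Level 1: 11, 26
Level 2: 23, 19, 1
Level 3: 14, 39
Level 4: 37
Level 5: 24, 22
Level 6: 12, 27
Level 7: 30
Level 8: 7
Full level-order sequence: 38, 11, 26, 23, 19, 1, 14, 39, 37, 24, 22, 12, 27, 30, 7.

12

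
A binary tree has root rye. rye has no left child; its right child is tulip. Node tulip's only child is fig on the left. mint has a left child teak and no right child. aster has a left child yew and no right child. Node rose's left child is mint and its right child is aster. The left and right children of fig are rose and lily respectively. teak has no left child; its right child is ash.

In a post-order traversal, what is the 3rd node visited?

Post-order visits the left subtree, then the right subtree, then the node.
At rye: no left child.
At rye: go right to tulip.
  At tulip: go left to fig.
    At fig: go left to rose.
      At rose: go left to mint.
        At mint: go left to teak.
          At teak: no left child.
          At teak: go right to ash.
            ash is a leaf — visit ash.
          Visit teak.
        At mint: no right child.
        Visit mint.
      At rose: go right to aster.
        At aster: go left to yew.
          yew is a leaf — visit yew.
        At aster: no right child.
        Visit aster.
      Visit rose.
    At fig: go right to lily.
      lily is a leaf — visit lily.
    Visit fig.
  At tulip: no right child.
  Visit tulip.
Visit rye.
Full post-order sequence: ash, teak, mint, yew, aster, rose, lily, fig, tulip, rye.

mint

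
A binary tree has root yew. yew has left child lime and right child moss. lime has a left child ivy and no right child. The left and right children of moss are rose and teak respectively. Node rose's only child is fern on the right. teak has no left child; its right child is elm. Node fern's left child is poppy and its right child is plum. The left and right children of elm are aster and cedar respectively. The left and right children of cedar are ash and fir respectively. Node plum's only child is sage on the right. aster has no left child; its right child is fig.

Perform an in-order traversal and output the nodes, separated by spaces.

In-order visits the left subtree, then the node, then the right subtree.
At yew: go left to lime.
  At lime: go left to ivy.
    ivy is a leaf — visit ivy.
  Visit lime.
  At lime: no right child.
Visit yew.
At yew: go right to moss.
  At moss: go left to rose.
    At rose: no left child.
    Visit rose.
    At rose: go right to fern.
      At fern: go left to poppy.
        poppy is a leaf — visit poppy.
      Visit fern.
      At fern: go right to plum.
        At plum: no left child.
        Visit plum.
        At plum: go right to sage.
          sage is a leaf — visit sage.
  Visit moss.
  At moss: go right to teak.
    At teak: no left child.
    Visit teak.
    At teak: go right to elm.
      At elm: go left to aster.
        At aster: no left child.
        Visit aster.
        At aster: go right to fig.
          fig is a leaf — visit fig.
      Visit elm.
      At elm: go right to cedar.
        At cedar: go left to ash.
          ash is a leaf — visit ash.
        Visit cedar.
        At cedar: go right to fir.
          fir is a leaf — visit fir.

ivy lime yew rose poppy fern plum sage moss teak aster fig elm ash cedar fir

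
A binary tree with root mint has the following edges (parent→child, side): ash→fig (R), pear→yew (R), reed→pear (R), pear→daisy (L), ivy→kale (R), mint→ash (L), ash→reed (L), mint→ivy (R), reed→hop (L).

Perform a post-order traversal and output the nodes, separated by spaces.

Post-order visits the left subtree, then the right subtree, then the node.
At mint: go left to ash.
  At ash: go left to reed.
    At reed: go left to hop.
      hop is a leaf — visit hop.
    At reed: go right to pear.
      At pear: go left to daisy.
        daisy is a leaf — visit daisy.
      At pear: go right to yew.
        yew is a leaf — visit yew.
      Visit pear.
    Visit reed.
  At ash: go right to fig.
    fig is a leaf — visit fig.
  Visit ash.
At mint: go right to ivy.
  At ivy: no left child.
  At ivy: go right to kale.
    kale is a leaf — visit kale.
  Visit ivy.
Visit mint.

hop daisy yew pear reed fig ash kale ivy mint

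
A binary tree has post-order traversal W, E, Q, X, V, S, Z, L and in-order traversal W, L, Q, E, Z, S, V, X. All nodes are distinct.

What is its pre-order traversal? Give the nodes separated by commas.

The last element of post-order is the root; it splits in-order into left and right subtrees.
Root L: left subtree has 1 node {W}, right has 6 {Q, E, Z, S, V, X}.
  Root Z: left subtree has 2 nodes {Q, E}, right has 3 {S, V, X}.
    Root Q: left subtree has 0 nodes { }, right has 1 {E}.
    Root S: left subtree has 0 nodes { }, right has 2 {V, X}.
      Root V: left subtree has 0 nodes { }, right has 1 {X}.

L, W, Z, Q, E, S, V, X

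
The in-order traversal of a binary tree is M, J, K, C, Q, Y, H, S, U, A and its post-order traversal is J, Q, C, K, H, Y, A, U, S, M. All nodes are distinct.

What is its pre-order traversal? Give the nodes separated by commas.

M, S, Y, K, J, C, Q, H, U, A

The last element of post-order is the root; it splits in-order into left and right subtrees.
Root M: left subtree has 0 nodes { }, right has 9 {J, K, C, Q, Y, H, S, U, A}.
  Root S: left subtree has 6 nodes {J, K, C, Q, Y, H}, right has 2 {U, A}.
    Root Y: left subtree has 4 nodes {J, K, C, Q}, right has 1 {H}.
      Root K: left subtree has 1 node {J}, right has 2 {C, Q}.
        Root C: left subtree has 0 nodes { }, right has 1 {Q}.
    Root U: left subtree has 0 nodes { }, right has 1 {A}.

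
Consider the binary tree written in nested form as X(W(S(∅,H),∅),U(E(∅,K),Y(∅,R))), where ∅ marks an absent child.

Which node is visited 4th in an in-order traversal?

X

In-order visits the left subtree, then the node, then the right subtree.
At X: go left to W.
  At W: go left to S.
    At S: no left child.
    Visit S.
    At S: go right to H.
      H is a leaf — visit H.
  Visit W.
  At W: no right child.
Visit X.
At X: go right to U.
  At U: go left to E.
    At E: no left child.
    Visit E.
    At E: go right to K.
      K is a leaf — visit K.
  Visit U.
  At U: go right to Y.
    At Y: no left child.
    Visit Y.
    At Y: go right to R.
      R is a leaf — visit R.
Full in-order sequence: S, H, W, X, E, K, U, Y, R.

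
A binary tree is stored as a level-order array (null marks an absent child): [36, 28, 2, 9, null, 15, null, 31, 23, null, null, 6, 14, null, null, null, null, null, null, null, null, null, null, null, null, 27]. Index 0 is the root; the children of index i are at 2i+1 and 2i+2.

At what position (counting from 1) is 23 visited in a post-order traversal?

2

Post-order visits the left subtree, then the right subtree, then the node.
At 36: go left to 28.
  At 28: go left to 9.
    At 9: go left to 31.
      31 is a leaf — visit 31.
    At 9: go right to 23.
      23 is a leaf — visit 23.
    Visit 9.
  At 28: no right child.
  Visit 28.
At 36: go right to 2.
  At 2: go left to 15.
    At 15: go left to 6.
      6 is a leaf — visit 6.
    At 15: go right to 14.
      At 14: go left to 27.
        27 is a leaf — visit 27.
      At 14: no right child.
      Visit 14.
    Visit 15.
  At 2: no right child.
  Visit 2.
Visit 36.
Full post-order sequence: 31, 23, 9, 28, 6, 27, 14, 15, 2, 36.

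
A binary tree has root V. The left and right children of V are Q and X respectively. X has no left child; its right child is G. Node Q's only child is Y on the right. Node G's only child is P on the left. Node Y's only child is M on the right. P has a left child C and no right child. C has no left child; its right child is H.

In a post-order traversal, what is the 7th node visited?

G

Post-order visits the left subtree, then the right subtree, then the node.
At V: go left to Q.
  At Q: no left child.
  At Q: go right to Y.
    At Y: no left child.
    At Y: go right to M.
      M is a leaf — visit M.
    Visit Y.
  Visit Q.
At V: go right to X.
  At X: no left child.
  At X: go right to G.
    At G: go left to P.
      At P: go left to C.
        At C: no left child.
        At C: go right to H.
          H is a leaf — visit H.
        Visit C.
      At P: no right child.
      Visit P.
    At G: no right child.
    Visit G.
  Visit X.
Visit V.
Full post-order sequence: M, Y, Q, H, C, P, G, X, V.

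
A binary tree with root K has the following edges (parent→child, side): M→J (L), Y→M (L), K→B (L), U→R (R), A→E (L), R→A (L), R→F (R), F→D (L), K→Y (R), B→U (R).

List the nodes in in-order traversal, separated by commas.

B, U, E, A, R, D, F, K, J, M, Y

In-order visits the left subtree, then the node, then the right subtree.
At K: go left to B.
  At B: no left child.
  Visit B.
  At B: go right to U.
    At U: no left child.
    Visit U.
    At U: go right to R.
      At R: go left to A.
        At A: go left to E.
          E is a leaf — visit E.
        Visit A.
        At A: no right child.
      Visit R.
      At R: go right to F.
        At F: go left to D.
          D is a leaf — visit D.
        Visit F.
        At F: no right child.
Visit K.
At K: go right to Y.
  At Y: go left to M.
    At M: go left to J.
      J is a leaf — visit J.
    Visit M.
    At M: no right child.
  Visit Y.
  At Y: no right child.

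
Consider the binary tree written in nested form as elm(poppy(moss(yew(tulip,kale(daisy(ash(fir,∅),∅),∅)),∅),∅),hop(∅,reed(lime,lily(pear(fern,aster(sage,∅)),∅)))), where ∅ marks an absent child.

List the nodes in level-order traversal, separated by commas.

elm, poppy, hop, moss, reed, yew, lime, lily, tulip, kale, pear, daisy, fern, aster, ash, sage, fir

Level-order visits nodes level by level from the root, left to right within each level.
Level 0: elm
Level 1: poppy, hop
Level 2: moss, reed
Level 3: yew, lime, lily
Level 4: tulip, kale, pear
Level 5: daisy, fern, aster
Level 6: ash, sage
Level 7: fir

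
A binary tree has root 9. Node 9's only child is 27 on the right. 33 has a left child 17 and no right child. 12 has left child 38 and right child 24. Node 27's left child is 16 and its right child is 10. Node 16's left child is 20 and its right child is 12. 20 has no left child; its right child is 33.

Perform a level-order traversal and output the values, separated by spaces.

Level-order visits nodes level by level from the root, left to right within each level.
Level 0: 9
Level 1: 27
Level 2: 16, 10
Level 3: 20, 12
Level 4: 33, 38, 24
Level 5: 17

9 27 16 10 20 12 33 38 24 17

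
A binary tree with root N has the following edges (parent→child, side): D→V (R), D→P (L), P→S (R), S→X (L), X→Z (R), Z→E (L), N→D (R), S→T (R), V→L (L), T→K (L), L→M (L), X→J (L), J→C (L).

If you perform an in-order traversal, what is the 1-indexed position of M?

12

In-order visits the left subtree, then the node, then the right subtree.
At N: no left child.
Visit N.
At N: go right to D.
  At D: go left to P.
    At P: no left child.
    Visit P.
    At P: go right to S.
      At S: go left to X.
        At X: go left to J.
          At J: go left to C.
            C is a leaf — visit C.
          Visit J.
          At J: no right child.
        Visit X.
        At X: go right to Z.
          At Z: go left to E.
            E is a leaf — visit E.
          Visit Z.
          At Z: no right child.
      Visit S.
      At S: go right to T.
        At T: go left to K.
          K is a leaf — visit K.
        Visit T.
        At T: no right child.
  Visit D.
  At D: go right to V.
    At V: go left to L.
      At L: go left to M.
        M is a leaf — visit M.
      Visit L.
      At L: no right child.
    Visit V.
    At V: no right child.
Full in-order sequence: N, P, C, J, X, E, Z, S, K, T, D, M, L, V.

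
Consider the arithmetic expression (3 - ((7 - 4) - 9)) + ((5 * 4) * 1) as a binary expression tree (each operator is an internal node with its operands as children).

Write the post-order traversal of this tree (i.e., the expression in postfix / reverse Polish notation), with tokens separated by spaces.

Post-order on an expression tree gives postfix notation: for each operator, emit left operand, right operand, then the operator.

3 7 4 - 9 - - 5 4 * 1 * +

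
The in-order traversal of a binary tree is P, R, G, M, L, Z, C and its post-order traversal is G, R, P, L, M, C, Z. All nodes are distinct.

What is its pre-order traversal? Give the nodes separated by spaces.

The last element of post-order is the root; it splits in-order into left and right subtrees.
Root Z: left subtree has 5 nodes {P, R, G, M, L}, right has 1 {C}.
  Root M: left subtree has 3 nodes {P, R, G}, right has 1 {L}.
    Root P: left subtree has 0 nodes { }, right has 2 {R, G}.
      Root R: left subtree has 0 nodes { }, right has 1 {G}.

Z M P R G L C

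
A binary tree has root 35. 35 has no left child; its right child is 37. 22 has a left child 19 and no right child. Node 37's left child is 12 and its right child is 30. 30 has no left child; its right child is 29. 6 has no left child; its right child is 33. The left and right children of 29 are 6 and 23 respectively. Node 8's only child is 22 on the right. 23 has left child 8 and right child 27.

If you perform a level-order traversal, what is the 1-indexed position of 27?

Level-order visits nodes level by level from the root, left to right within each level.
Level 0: 35
Level 1: 37
Level 2: 12, 30
Level 3: 29
Level 4: 6, 23
Level 5: 33, 8, 27
Level 6: 22
Level 7: 19
Full level-order sequence: 35, 37, 12, 30, 29, 6, 23, 33, 8, 27, 22, 19.

10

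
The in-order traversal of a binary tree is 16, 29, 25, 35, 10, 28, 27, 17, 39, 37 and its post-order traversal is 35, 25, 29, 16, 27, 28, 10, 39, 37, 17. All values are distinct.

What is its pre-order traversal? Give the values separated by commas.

17, 10, 16, 29, 25, 35, 28, 27, 37, 39

The last element of post-order is the root; it splits in-order into left and right subtrees.
Root 17: left subtree has 7 nodes {16, 29, 25, 35, 10, 28, 27}, right has 2 {39, 37}.
  Root 10: left subtree has 4 nodes {16, 29, 25, 35}, right has 2 {28, 27}.
    Root 16: left subtree has 0 nodes { }, right has 3 {29, 25, 35}.
      Root 29: left subtree has 0 nodes { }, right has 2 {25, 35}.
        Root 25: left subtree has 0 nodes { }, right has 1 {35}.
    Root 28: left subtree has 0 nodes { }, right has 1 {27}.
  Root 37: left subtree has 1 node {39}, right has 0 { }.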